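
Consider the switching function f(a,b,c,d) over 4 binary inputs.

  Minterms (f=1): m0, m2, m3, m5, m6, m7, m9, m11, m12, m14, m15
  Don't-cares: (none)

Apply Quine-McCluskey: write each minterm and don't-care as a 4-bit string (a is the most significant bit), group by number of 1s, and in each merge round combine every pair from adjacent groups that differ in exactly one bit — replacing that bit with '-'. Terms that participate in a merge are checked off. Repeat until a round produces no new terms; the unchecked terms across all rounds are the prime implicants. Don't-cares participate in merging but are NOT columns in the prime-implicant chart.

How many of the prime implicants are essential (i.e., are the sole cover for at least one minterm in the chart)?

size-2^0 implicants → 0000(✓)  0010(✓)  0011(✓)  0101(✓)  0110(✓)  0111(✓)  1001(✓)  1011(✓)  1100(✓)  1110(✓)  1111(✓)
size-2^1 implicants → -011(✓)  -110(✓)  -111(✓)  0-10(✓)  0-11(✓)  00-0  001-(✓)  01-1  011-(✓)  1-11(✓)  10-1  11-0  111-(✓)
size-2^2 implicants → --11  -11-  0-1-
Unchecked terms (primes): --11, -11-, 0-1-, 00-0, 01-1, 10-1, 11-0
Minterm coverage:
  m0 ⊆ 00-0 [E]
  m2 ⊆ 0-1-,00-0
  m3 ⊆ --11,0-1-
  m5 ⊆ 01-1 [E]
  m6 ⊆ -11-,0-1-
  m7 ⊆ --11,-11-,0-1-,01-1
  m9 ⊆ 10-1 [E]
  m11 ⊆ --11,10-1
  m12 ⊆ 11-0 [E]
  m14 ⊆ -11-,11-0
  m15 ⊆ --11,-11-
E = {00-0, 01-1, 10-1, 11-0}

4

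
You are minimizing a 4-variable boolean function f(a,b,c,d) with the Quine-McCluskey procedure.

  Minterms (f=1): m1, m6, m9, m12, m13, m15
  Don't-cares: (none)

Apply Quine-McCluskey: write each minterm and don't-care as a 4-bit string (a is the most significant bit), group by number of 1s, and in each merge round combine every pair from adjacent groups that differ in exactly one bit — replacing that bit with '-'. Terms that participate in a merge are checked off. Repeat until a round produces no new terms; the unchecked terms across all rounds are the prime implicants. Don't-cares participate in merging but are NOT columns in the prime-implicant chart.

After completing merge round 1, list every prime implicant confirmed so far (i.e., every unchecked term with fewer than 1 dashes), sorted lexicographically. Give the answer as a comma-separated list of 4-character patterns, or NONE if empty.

0110

Round 0: 0001✓ 0110 1001✓ 1100✓ 1101✓ 1111✓
Round 1: -001 1-01 11-1 110-
PIs = {-001, 0110, 1-01, 11-1, 110-}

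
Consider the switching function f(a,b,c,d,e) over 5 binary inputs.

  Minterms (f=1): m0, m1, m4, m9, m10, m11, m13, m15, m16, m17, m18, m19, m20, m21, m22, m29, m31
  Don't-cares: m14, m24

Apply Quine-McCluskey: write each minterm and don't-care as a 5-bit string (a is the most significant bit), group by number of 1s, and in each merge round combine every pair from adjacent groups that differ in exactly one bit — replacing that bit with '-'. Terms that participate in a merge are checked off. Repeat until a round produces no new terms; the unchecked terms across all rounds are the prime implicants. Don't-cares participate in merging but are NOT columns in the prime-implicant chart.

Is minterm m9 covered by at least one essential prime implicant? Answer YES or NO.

Round 0: 00000✓ 00001✓ 00100✓ 01001✓ 01010✓ 01011✓ 01101✓ 01110✓ 01111✓ 10000✓ 10001✓ 10010✓ 10011✓ 10100✓ 10101✓ 10110✓ 11000✓ 11101✓ 11111✓
Round 1: -0000✓ -0001✓ -0100✓ -1101✓ -1111✓ 0-001 00-00✓ 0000-✓ 01-01✓ 01-10✓ 01-11✓ 010-1✓ 0101-✓ 011-1✓ 0111-✓ 1-000 1-101 10-00✓ 10-01✓ 10-10✓ 100-0✓ 100-1✓ 1000-✓ 1001-✓ 101-0✓ 1010-✓ 111-1✓
Round 2: -0-00 -000- -11-1 01--1 01-1- 10--0 10-0- 100--
PIs = {-0-00, -000-, -11-1, 0-001, 01--1, 01-1-, 1-000, 1-101, 10--0, 10-0-, 100--}
Coverage chart:
  m0: -0-00,-000-
  m1: -000-,0-001
  m4: -0-00 ←essential
  m9: 0-001,01--1
  m10: 01-1- ←essential
  m11: 01--1,01-1-
  m13: -11-1,01--1
  m15: -11-1,01--1,01-1-
  m16: -0-00,-000-,1-000,10--0,10-0-,100--
  m17: -000-,10-0-,100--
  m18: 10--0,100--
  m19: 100-- ←essential
  m20: -0-00,10--0,10-0-
  m21: 1-101,10-0-
  m22: 10--0 ←essential
  m29: -11-1,1-101
  m31: -11-1 ←essential
Essential: -0-00, -11-1, 01-1-, 10--0, 100--

NO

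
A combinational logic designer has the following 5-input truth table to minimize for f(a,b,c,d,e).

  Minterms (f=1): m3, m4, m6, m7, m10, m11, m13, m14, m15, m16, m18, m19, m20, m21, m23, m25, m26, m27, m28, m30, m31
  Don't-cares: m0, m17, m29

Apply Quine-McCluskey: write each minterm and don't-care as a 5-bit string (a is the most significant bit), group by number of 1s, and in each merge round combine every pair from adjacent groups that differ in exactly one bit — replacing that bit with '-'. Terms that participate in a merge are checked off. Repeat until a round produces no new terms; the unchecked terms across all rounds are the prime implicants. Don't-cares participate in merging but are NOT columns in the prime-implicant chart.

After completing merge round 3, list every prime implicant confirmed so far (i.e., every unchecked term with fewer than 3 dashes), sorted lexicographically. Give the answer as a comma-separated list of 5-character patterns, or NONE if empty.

Round 0: 00000✓ 00011✓ 00100✓ 00110✓ 00111✓ 01010✓ 01011✓ 01101✓ 01110✓ 01111✓ 10000✓ 10001✓ 10010✓ 10011✓ 10100✓ 10101✓ 10111✓ 11001✓ 11010✓ 11011✓ 11100✓ 11101✓ 11110✓ 11111✓
Round 1: -0000✓ -0011✓ -0100✓ -0111✓ -1010✓ -1011✓ -1101✓ -1110✓ -1111✓ 0-011✓ 0-110✓ 0-111✓ 00-00✓ 00-11✓ 001-0 0011-✓ 01-10✓ 01-11✓ 0101-✓ 011-1✓ 0111-✓ 1-001✓ 1-010✓ 1-011✓ 1-100✓ 1-101✓ 1-111✓ 10-00✓ 10-01✓ 10-11✓ 100-0✓ 100-1✓ 1000-✓ 1001-✓ 101-1✓ 1010-✓ 11-01✓ 11-10✓ 11-11✓ 110-1✓ 1101-✓ 111-0✓ 111-1✓ 1110-✓ 1111-✓
Round 2: --011✓ --111✓ -0-00 -0-11✓ -1-10✓ -1-11✓ -101-✓ -11-1 -111-✓ 0--11✓ 0-11- 01-1-✓ 1--01✓ 1--11✓ 1-0-1✓ 1-01- 1-1-1✓ 1-10- 10--1✓ 10-0- 100-- 11--1✓ 11-1-✓ 111--
Round 3: ---11 -1-1- 1---1
PIs = {---11, -0-00, -1-1-, -11-1, 0-11-, 001-0, 1---1, 1-01-, 1-10-, 10-0-, 100--, 111--}

-0-00, -11-1, 0-11-, 001-0, 1-01-, 1-10-, 10-0-, 100--, 111--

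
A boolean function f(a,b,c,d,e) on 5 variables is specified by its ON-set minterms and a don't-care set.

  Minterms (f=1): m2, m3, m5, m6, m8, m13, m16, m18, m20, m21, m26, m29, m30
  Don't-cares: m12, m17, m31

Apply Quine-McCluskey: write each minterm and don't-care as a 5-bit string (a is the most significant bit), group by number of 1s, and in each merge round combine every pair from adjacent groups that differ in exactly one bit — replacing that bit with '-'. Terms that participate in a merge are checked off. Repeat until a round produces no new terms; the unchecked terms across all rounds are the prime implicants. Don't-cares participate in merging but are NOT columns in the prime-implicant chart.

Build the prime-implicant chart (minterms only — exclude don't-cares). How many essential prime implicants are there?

5

size-2^0 implicants → 00010(✓)  00011(✓)  00101(✓)  00110(✓)  01000(✓)  01100(✓)  01101(✓)  10000(✓)  10001(✓)  10010(✓)  10100(✓)  10101(✓)  11010(✓)  11101(✓)  11110(✓)  11111(✓)
size-2^1 implicants → -0010  -0101(✓)  -1101(✓)  0-101(✓)  00-10  0001-  01-00  0110-  1-010  1-101(✓)  10-00(✓)  10-01(✓)  100-0  1000-(✓)  1010-(✓)  11-10  111-1  1111-
size-2^2 implicants → --101  10-0-
Unchecked terms (primes): --101, -0010, 00-10, 0001-, 01-00, 0110-, 1-010, 10-0-, 100-0, 11-10, 111-1, 1111-
Minterm coverage:
  m2 ⊆ -0010,00-10,0001-
  m3 ⊆ 0001- [E]
  m5 ⊆ --101 [E]
  m6 ⊆ 00-10 [E]
  m8 ⊆ 01-00 [E]
  m13 ⊆ --101,0110-
  m16 ⊆ 10-0-,100-0
  m18 ⊆ -0010,1-010,100-0
  m20 ⊆ 10-0- [E]
  m21 ⊆ --101,10-0-
  m26 ⊆ 1-010,11-10
  m29 ⊆ --101,111-1
  m30 ⊆ 11-10,1111-
E = {--101, 00-10, 0001-, 01-00, 10-0-}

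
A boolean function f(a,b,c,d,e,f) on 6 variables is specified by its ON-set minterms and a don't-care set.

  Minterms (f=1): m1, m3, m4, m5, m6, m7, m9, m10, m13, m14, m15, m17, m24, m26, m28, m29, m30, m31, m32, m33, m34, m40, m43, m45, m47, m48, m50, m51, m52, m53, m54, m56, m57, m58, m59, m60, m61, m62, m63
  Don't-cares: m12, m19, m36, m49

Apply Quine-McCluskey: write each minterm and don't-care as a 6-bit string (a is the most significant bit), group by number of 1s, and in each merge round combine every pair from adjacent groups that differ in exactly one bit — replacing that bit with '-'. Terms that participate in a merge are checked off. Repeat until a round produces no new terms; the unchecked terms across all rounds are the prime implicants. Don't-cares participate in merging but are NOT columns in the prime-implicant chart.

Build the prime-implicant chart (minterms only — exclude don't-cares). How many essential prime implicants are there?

10

[col 0] 000001*, 000011*, 000100*, 000101*, 000110*, 000111*, 001001*, 001010*, 001100*, 001101*, 001110*, 001111*, 010001*, 010011*, 011000*, 011010*, 011100*, 011101*, 011110*, 011111*, 100000*, 100001*, 100010*, 100100*, 101000*, 101011*, 101101*, 101111*, 110000*, 110001*, 110010*, 110011*, 110100*, 110101*, 110110*, 111000*, 111001*, 111010*, 111011*, 111100*, 111101*, 111110*, 111111*
[col 1] -00001*, -00100, -01101*, -01111*, -10001*, -10011*, -11000*, -11010*, -11100*, -11101*, -11110*, -11111*, 0-0001*, 0-0011*, 0-1010*, 0-1100*, 0-1101*, 0-1110*, 0-1111*, 00-001*, 00-100*, 00-101*, 00-110*, 00-111*, 000-01*, 000-11*, 0000-1*, 0001-0*, 0001-1*, 00010-*, 00011-*, 001-01*, 001-10*, 0011-0*, 0011-1*, 00110-*, 00111-*, 0100-1*, 011-00*, 011-10*, 0110-0*, 0111-0*, 0111-1*, 01110-*, 01111-*, 1-0000*, 1-0001*, 1-0010*, 1-0100*, 1-1000*, 1-1011*, 1-1101*, 1-1111*, 10-000*, 100-00*, 1000-0*, 10000-*, 101-11*, 1011-1*, 11-000*, 11-001*, 11-010*, 11-011*, 11-100*, 11-101*, 11-110*, 110-00*, 110-01*, 110-10*, 1100-0*, 1100-1*, 11000-*, 11001-*, 1101-0*, 11010-*, 111-00*, 111-01*, 111-10*, 111-11*, 1110-0*, 1110-1*, 11100-*, 11101-*, 1111-0*, 1111-1*, 11110-*, 11111-*
[col 2] --0001, --1101*, --1111*, -011-1*, -100-1, -11-00*, -11-10*, -110-0*, -111-0*, -111-1*, -1110-*, -1111-*, 0-00-1, 0-1-10, 0-11-0*, 0-11-1*, 0-110-*, 0-111-*, 00--01, 00-1-0*, 00-1-1*, 00-10-*, 00-11-*, 000--1, 0001--*, 0011--*, 011--0*, 0111--*, 1--000, 1-0-00, 1-00-0, 1-000-, 1-1-11, 1-11-1*, 11--00*, 11--01*, 11--10*, 11-0-0*, 11-0-1*, 11-00-*, 11-01-*, 11-1-0*, 11-10-*, 110--0*, 110-0-*, 1100--*, 111--0*, 111--1*, 111-0-*, 111-1-*, 1110--*, 1111--*
[col 3] --11-1, -11--0, -111--, 0-11--, 00-1--, 11---0, 11--0-, 11-0--, 111---
Prime implicants: --0001, --11-1, -00100, -100-1, -11--0, -111--, 0-00-1, 0-1-10, 0-11--, 00--01, 00-1--, 000--1, 1--000, 1-0-00, 1-00-0, 1-000-, 1-1-11, 11---0, 11--0-, 11-0--, 111---
PI chart (minterm → PIs covering it):
  1 | --0001,0-00-1,00--01,000--1
  3 | 0-00-1,000--1
  4 | -00100,00-1--
  5 | 00--01,00-1--,000--1
  6 | 00-1--  (sole → essential)
  7 | 00-1--,000--1
  9 | 00--01  (sole → essential)
  10 | 0-1-10  (sole → essential)
  13 | --11-1,0-11--,00--01,00-1--
  14 | 0-1-10,0-11--,00-1--
  15 | --11-1,0-11--,00-1--
  17 | --0001,-100-1,0-00-1
  24 | -11--0  (sole → essential)
  26 | -11--0,0-1-10
  28 | -11--0,-111--,0-11--
  29 | --11-1,-111--,0-11--
  30 | -11--0,-111--,0-1-10,0-11--
  31 | --11-1,-111--,0-11--
  32 | 1--000,1-0-00,1-00-0,1-000-
  33 | --0001,1-000-
  34 | 1-00-0  (sole → essential)
  40 | 1--000  (sole → essential)
  43 | 1-1-11  (sole → essential)
  45 | --11-1  (sole → essential)
  47 | --11-1,1-1-11
  48 | 1--000,1-0-00,1-00-0,1-000-,11---0,11--0-,11-0--
  50 | 1-00-0,11---0,11-0--
  51 | -100-1,11-0--
  52 | 1-0-00,11---0,11--0-
  53 | 11--0-  (sole → essential)
  54 | 11---0  (sole → essential)
  56 | -11--0,1--000,11---0,11--0-,11-0--,111---
  57 | 11--0-,11-0--,111---
  58 | -11--0,11---0,11-0--,111---
  59 | 1-1-11,11-0--,111---
  60 | -11--0,-111--,11---0,11--0-,111---
  61 | --11-1,-111--,11--0-,111---
  62 | -11--0,-111--,11---0,111---
  63 | --11-1,-111--,1-1-11,111---
Essential prime implicants: --11-1, -11--0, 0-1-10, 00--01, 00-1--, 1--000, 1-00-0, 1-1-11, 11---0, 11--0-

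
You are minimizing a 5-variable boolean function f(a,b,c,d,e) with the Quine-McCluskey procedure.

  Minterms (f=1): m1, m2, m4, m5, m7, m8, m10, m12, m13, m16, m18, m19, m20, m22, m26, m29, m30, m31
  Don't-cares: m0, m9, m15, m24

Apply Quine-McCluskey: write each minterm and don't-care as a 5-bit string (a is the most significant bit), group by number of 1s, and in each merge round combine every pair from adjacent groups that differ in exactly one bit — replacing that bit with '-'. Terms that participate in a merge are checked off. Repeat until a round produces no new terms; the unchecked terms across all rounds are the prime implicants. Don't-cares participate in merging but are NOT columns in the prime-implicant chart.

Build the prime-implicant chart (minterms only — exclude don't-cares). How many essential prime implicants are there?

5

Round 0: 00000✓ 00001✓ 00010✓ 00100✓ 00101✓ 00111✓ 01000✓ 01001✓ 01010✓ 01100✓ 01101✓ 01111✓ 10000✓ 10010✓ 10011✓ 10100✓ 10110✓ 11000✓ 11010✓ 11101✓ 11110✓ 11111✓
Round 1: -0000✓ -0010✓ -0100✓ -1000✓ -1010✓ -1101✓ -1111✓ 0-000✓ 0-001✓ 0-010✓ 0-100✓ 0-101✓ 0-111✓ 00-00✓ 00-01✓ 000-0✓ 0000-✓ 001-1✓ 0010-✓ 01-00✓ 01-01✓ 010-0✓ 0100-✓ 011-1✓ 0110-✓ 1-000✓ 1-010✓ 1-110✓ 10-00✓ 10-10✓ 100-0✓ 1001- 101-0✓ 11-10✓ 110-0✓ 111-1✓ 1111-
Round 2: --000✓ --010✓ -0-00 -00-0✓ -10-0✓ -11-1 0--00✓ 0--01✓ 0-0-0✓ 0-00-✓ 0-1-1 0-10-✓ 00-0-✓ 01-0-✓ 1--10 1-0-0✓ 10--0
Round 3: --0-0 0--0-
PIs = {--0-0, -0-00, -11-1, 0--0-, 0-1-1, 1--10, 10--0, 1001-, 1111-}
Coverage chart:
  m1: 0--0- ←essential
  m2: --0-0 ←essential
  m4: -0-00,0--0-
  m5: 0--0-,0-1-1
  m7: 0-1-1 ←essential
  m8: --0-0,0--0-
  m10: --0-0 ←essential
  m12: 0--0- ←essential
  m13: -11-1,0--0-,0-1-1
  m16: --0-0,-0-00,10--0
  m18: --0-0,1--10,10--0,1001-
  m19: 1001- ←essential
  m20: -0-00,10--0
  m22: 1--10,10--0
  m26: --0-0,1--10
  m29: -11-1 ←essential
  m30: 1--10,1111-
  m31: -11-1,1111-
Essential: --0-0, -11-1, 0--0-, 0-1-1, 1001-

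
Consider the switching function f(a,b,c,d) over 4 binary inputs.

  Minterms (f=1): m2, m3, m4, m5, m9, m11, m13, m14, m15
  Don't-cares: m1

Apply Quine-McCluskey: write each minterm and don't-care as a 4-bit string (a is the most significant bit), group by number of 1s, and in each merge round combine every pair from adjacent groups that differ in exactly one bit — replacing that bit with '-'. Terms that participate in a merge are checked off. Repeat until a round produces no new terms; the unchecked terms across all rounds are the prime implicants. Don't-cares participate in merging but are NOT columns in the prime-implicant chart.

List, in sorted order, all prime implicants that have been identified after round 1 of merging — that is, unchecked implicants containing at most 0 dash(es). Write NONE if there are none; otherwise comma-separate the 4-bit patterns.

NONE

Round 0: 0001✓ 0010✓ 0011✓ 0100✓ 0101✓ 1001✓ 1011✓ 1101✓ 1110✓ 1111✓
Round 1: -001✓ -011✓ -101✓ 0-01✓ 00-1✓ 001- 010- 1-01✓ 1-11✓ 10-1✓ 11-1✓ 111-
Round 2: --01 -0-1 1--1
PIs = {--01, -0-1, 001-, 010-, 1--1, 111-}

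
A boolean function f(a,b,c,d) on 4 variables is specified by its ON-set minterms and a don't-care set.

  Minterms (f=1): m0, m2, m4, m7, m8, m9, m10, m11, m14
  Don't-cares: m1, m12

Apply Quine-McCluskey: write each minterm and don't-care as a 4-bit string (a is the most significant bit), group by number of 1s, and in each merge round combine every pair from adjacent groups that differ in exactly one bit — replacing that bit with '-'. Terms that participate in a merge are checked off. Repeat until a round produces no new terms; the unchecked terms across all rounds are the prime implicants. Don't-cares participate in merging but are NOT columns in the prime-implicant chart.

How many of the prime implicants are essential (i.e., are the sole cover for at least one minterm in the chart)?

size-2^0 implicants → 0000(✓)  0001(✓)  0010(✓)  0100(✓)  0111  1000(✓)  1001(✓)  1010(✓)  1011(✓)  1100(✓)  1110(✓)
size-2^1 implicants → -000(✓)  -001(✓)  -010(✓)  -100(✓)  0-00(✓)  00-0(✓)  000-(✓)  1-00(✓)  1-10(✓)  10-0(✓)  10-1(✓)  100-(✓)  101-(✓)  11-0(✓)
size-2^2 implicants → --00  -0-0  -00-  1--0  10--
Unchecked terms (primes): --00, -0-0, -00-, 0111, 1--0, 10--
Minterm coverage:
  m0 ⊆ --00,-0-0,-00-
  m2 ⊆ -0-0 [E]
  m4 ⊆ --00 [E]
  m7 ⊆ 0111 [E]
  m8 ⊆ --00,-0-0,-00-,1--0,10--
  m9 ⊆ -00-,10--
  m10 ⊆ -0-0,1--0,10--
  m11 ⊆ 10-- [E]
  m14 ⊆ 1--0 [E]
E = {--00, -0-0, 0111, 1--0, 10--}

5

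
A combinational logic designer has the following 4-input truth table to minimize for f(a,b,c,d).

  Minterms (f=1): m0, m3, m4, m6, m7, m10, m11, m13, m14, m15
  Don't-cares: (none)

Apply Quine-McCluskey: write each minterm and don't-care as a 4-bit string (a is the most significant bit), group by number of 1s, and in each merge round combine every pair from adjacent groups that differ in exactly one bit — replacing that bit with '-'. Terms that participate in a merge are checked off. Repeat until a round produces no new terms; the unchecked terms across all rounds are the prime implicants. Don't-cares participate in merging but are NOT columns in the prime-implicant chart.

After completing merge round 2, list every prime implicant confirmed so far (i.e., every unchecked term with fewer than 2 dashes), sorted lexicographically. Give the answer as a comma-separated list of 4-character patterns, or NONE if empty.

[col 0] 0000*, 0011*, 0100*, 0110*, 0111*, 1010*, 1011*, 1101*, 1110*, 1111*
[col 1] -011*, -110*, -111*, 0-00, 0-11*, 01-0, 011-*, 1-10*, 1-11*, 101-*, 11-1, 111-*
[col 2] --11, -11-, 1-1-
Prime implicants: --11, -11-, 0-00, 01-0, 1-1-, 11-1

0-00, 01-0, 11-1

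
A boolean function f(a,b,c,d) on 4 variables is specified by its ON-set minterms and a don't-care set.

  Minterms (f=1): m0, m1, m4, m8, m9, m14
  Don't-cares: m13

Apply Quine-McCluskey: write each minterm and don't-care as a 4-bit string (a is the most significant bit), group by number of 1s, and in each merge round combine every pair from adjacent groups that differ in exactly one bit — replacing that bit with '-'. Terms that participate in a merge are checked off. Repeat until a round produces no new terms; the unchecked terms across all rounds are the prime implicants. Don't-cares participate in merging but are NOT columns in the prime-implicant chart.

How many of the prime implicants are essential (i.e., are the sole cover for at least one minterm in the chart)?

size-2^0 implicants → 0000(✓)  0001(✓)  0100(✓)  1000(✓)  1001(✓)  1101(✓)  1110
size-2^1 implicants → -000(✓)  -001(✓)  0-00  000-(✓)  1-01  100-(✓)
size-2^2 implicants → -00-
Unchecked terms (primes): -00-, 0-00, 1-01, 1110
Minterm coverage:
  m0 ⊆ -00-,0-00
  m1 ⊆ -00- [E]
  m4 ⊆ 0-00 [E]
  m8 ⊆ -00- [E]
  m9 ⊆ -00-,1-01
  m14 ⊆ 1110 [E]
E = {-00-, 0-00, 1110}

3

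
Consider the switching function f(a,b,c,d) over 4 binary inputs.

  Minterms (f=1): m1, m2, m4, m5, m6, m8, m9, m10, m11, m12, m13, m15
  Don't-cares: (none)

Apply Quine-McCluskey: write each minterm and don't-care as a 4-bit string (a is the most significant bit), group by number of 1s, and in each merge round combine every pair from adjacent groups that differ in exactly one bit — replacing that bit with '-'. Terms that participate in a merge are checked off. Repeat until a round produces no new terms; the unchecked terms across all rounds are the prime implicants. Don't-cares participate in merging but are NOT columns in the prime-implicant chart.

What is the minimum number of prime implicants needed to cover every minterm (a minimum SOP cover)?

5

size-2^0 implicants → 0001(✓)  0010(✓)  0100(✓)  0101(✓)  0110(✓)  1000(✓)  1001(✓)  1010(✓)  1011(✓)  1100(✓)  1101(✓)  1111(✓)
size-2^1 implicants → -001(✓)  -010  -100(✓)  -101(✓)  0-01(✓)  0-10  01-0  010-(✓)  1-00(✓)  1-01(✓)  1-11(✓)  10-0(✓)  10-1(✓)  100-(✓)  101-(✓)  11-1(✓)  110-(✓)
size-2^2 implicants → --01  -10-  1--1  1-0-  10--
Unchecked terms (primes): --01, -010, -10-, 0-10, 01-0, 1--1, 1-0-, 10--
Minterm coverage:
  m1 ⊆ --01 [E]
  m2 ⊆ -010,0-10
  m4 ⊆ -10-,01-0
  m5 ⊆ --01,-10-
  m6 ⊆ 0-10,01-0
  m8 ⊆ 1-0-,10--
  m9 ⊆ --01,1--1,1-0-,10--
  m10 ⊆ -010,10--
  m11 ⊆ 1--1,10--
  m12 ⊆ -10-,1-0-
  m13 ⊆ --01,-10-,1--1,1-0-
  m15 ⊆ 1--1 [E]
E = {--01, 1--1}
Petrick residual → -010, 01-0, 1-0-
Cover = c'd + b'cd' + a'bd' + ad + ac'  |cover|=5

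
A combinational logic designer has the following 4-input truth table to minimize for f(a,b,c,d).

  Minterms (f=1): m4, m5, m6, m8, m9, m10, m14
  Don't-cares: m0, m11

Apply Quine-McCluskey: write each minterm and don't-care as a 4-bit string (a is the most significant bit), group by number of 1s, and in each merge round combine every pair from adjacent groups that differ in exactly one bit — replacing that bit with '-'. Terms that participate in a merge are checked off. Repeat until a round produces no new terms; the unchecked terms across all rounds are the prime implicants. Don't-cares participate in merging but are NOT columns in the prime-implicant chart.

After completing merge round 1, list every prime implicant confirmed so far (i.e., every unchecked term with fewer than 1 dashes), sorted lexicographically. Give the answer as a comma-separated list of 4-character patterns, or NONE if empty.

NONE

[col 0] 0000*, 0100*, 0101*, 0110*, 1000*, 1001*, 1010*, 1011*, 1110*
[col 1] -000, -110, 0-00, 01-0, 010-, 1-10, 10-0*, 10-1*, 100-*, 101-*
[col 2] 10--
Prime implicants: -000, -110, 0-00, 01-0, 010-, 1-10, 10--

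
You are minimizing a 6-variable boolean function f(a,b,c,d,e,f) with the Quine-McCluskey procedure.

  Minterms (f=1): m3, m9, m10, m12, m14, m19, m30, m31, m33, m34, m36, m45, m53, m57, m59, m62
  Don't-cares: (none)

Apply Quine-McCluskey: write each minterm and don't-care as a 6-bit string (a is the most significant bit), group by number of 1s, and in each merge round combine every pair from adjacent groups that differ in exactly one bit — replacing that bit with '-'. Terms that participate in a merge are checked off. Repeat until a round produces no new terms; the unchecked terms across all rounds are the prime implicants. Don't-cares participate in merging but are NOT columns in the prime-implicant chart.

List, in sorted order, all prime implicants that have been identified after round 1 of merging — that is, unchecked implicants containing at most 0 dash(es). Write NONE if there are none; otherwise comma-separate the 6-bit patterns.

001001, 100001, 100010, 100100, 101101, 110101

[col 0] 000011*, 001001, 001010*, 001100*, 001110*, 010011*, 011110*, 011111*, 100001, 100010, 100100, 101101, 110101, 111001*, 111011*, 111110*
[col 1] -11110, 0-0011, 0-1110, 001-10, 0011-0, 01111-, 1110-1
Prime implicants: -11110, 0-0011, 0-1110, 001-10, 001001, 0011-0, 01111-, 100001, 100010, 100100, 101101, 110101, 1110-1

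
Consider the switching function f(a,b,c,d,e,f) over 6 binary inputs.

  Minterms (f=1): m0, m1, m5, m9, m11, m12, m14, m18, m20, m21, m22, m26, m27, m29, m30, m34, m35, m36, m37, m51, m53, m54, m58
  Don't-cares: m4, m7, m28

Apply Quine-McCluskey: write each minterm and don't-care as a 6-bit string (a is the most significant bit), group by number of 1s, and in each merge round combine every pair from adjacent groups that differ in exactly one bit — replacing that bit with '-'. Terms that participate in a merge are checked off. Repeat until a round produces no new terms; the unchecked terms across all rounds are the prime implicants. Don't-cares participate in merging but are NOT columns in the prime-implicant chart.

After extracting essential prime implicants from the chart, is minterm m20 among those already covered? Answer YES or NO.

Round 0: 000000✓ 000001✓ 000100✓ 000101✓ 000111✓ 001001✓ 001011✓ 001100✓ 001110✓ 010010✓ 010100✓ 010101✓ 010110✓ 011010✓ 011011✓ 011100✓ 011101✓ 011110✓ 100010✓ 100011✓ 100100✓ 100101✓ 110011✓ 110101✓ 110110✓ 111010✓
Round 1: -00100✓ -00101✓ -10101✓ -10110 -11010 0-0100✓ 0-0101✓ 0-1011 0-1100✓ 0-1110✓ 00-001 00-100✓ 000-00✓ 000-01✓ 00000-✓ 0001-1 00010-✓ 0010-1 0011-0✓ 01-010✓ 01-100✓ 01-101✓ 01-110✓ 010-10✓ 0101-0✓ 01010-✓ 011-10✓ 01101- 0111-0✓ 01110-✓ 1-0011 1-0101✓ 10001- 10010-✓
Round 2: --0101 -0010- 0--100 0-010- 0-11-0 000-0- 01--10 01-1-0 01-10-
PIs = {--0101, -0010-, -10110, -11010, 0--100, 0-010-, 0-1011, 0-11-0, 00-001, 000-0-, 0001-1, 0010-1, 01--10, 01-1-0, 01-10-, 01101-, 1-0011, 10001-}
Coverage chart:
  m0: 000-0- ←essential
  m1: 00-001,000-0-
  m5: --0101,-0010-,0-010-,000-0-,0001-1
  m9: 00-001,0010-1
  m11: 0-1011,0010-1
  m12: 0--100,0-11-0
  m14: 0-11-0 ←essential
  m18: 01--10 ←essential
  m20: 0--100,0-010-,01-1-0,01-10-
  m21: --0101,0-010-,01-10-
  m22: -10110,01--10,01-1-0
  m26: -11010,01--10,01101-
  m27: 0-1011,01101-
  m29: 01-10- ←essential
  m30: 0-11-0,01--10,01-1-0
  m34: 10001- ←essential
  m35: 1-0011,10001-
  m36: -0010- ←essential
  m37: --0101,-0010-
  m51: 1-0011 ←essential
  m53: --0101 ←essential
  m54: -10110 ←essential
  m58: -11010 ←essential
Essential: --0101, -0010-, -10110, -11010, 0-11-0, 000-0-, 01--10, 01-10-, 1-0011, 10001-

YES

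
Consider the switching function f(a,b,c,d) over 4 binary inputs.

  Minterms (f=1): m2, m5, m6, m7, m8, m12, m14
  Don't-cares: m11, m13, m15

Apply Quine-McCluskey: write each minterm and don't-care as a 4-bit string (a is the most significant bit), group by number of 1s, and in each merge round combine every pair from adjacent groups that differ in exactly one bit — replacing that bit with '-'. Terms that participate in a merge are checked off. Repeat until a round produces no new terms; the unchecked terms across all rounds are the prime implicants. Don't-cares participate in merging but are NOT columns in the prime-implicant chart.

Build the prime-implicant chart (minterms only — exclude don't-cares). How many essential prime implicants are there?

Round 0: 0010✓ 0101✓ 0110✓ 0111✓ 1000✓ 1011✓ 1100✓ 1101✓ 1110✓ 1111✓
Round 1: -101✓ -110✓ -111✓ 0-10 01-1✓ 011-✓ 1-00 1-11 11-0✓ 11-1✓ 110-✓ 111-✓
Round 2: -1-1 -11- 11--
PIs = {-1-1, -11-, 0-10, 1-00, 1-11, 11--}
Coverage chart:
  m2: 0-10 ←essential
  m5: -1-1 ←essential
  m6: -11-,0-10
  m7: -1-1,-11-
  m8: 1-00 ←essential
  m12: 1-00,11--
  m14: -11-,11--
Essential: -1-1, 0-10, 1-00

3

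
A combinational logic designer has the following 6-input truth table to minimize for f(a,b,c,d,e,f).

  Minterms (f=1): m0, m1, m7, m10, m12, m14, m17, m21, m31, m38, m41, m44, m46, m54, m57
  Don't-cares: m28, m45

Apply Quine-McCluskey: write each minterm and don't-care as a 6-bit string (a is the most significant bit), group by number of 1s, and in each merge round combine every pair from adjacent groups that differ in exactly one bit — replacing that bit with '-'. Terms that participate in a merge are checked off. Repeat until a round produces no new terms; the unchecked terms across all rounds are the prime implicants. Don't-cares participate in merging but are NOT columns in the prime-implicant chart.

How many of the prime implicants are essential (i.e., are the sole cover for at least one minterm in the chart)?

[col 0] 000000*, 000001*, 000111, 001010*, 001100*, 001110*, 010001*, 010101*, 011100*, 011111, 100110*, 101001*, 101100*, 101101*, 101110*, 110110*, 111001*
[col 1] -01100*, -01110*, 0-0001, 0-1100, 00000-, 001-10, 0011-0*, 010-01, 1-0110, 1-1001, 10-110, 101-01, 1011-0*, 10110-
[col 2] -011-0
Prime implicants: -011-0, 0-0001, 0-1100, 00000-, 000111, 001-10, 010-01, 011111, 1-0110, 1-1001, 10-110, 101-01, 10110-
PI chart (minterm → PIs covering it):
  0 | 00000-  (sole → essential)
  1 | 0-0001,00000-
  7 | 000111  (sole → essential)
  10 | 001-10  (sole → essential)
  12 | -011-0,0-1100
  14 | -011-0,001-10
  17 | 0-0001,010-01
  21 | 010-01  (sole → essential)
  31 | 011111  (sole → essential)
  38 | 1-0110,10-110
  41 | 1-1001,101-01
  44 | -011-0,10110-
  46 | -011-0,10-110
  54 | 1-0110  (sole → essential)
  57 | 1-1001  (sole → essential)
Essential prime implicants: 00000-, 000111, 001-10, 010-01, 011111, 1-0110, 1-1001

7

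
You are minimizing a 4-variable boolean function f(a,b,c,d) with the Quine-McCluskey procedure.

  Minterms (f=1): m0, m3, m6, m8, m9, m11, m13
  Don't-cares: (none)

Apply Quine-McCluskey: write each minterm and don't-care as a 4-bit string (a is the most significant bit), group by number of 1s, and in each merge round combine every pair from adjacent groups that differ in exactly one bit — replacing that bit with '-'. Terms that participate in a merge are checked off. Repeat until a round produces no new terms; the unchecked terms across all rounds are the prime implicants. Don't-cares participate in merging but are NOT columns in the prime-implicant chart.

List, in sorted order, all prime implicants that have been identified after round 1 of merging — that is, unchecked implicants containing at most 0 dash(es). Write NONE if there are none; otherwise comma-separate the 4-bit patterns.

Round 0: 0000✓ 0011✓ 0110 1000✓ 1001✓ 1011✓ 1101✓
Round 1: -000 -011 1-01 10-1 100-
PIs = {-000, -011, 0110, 1-01, 10-1, 100-}

0110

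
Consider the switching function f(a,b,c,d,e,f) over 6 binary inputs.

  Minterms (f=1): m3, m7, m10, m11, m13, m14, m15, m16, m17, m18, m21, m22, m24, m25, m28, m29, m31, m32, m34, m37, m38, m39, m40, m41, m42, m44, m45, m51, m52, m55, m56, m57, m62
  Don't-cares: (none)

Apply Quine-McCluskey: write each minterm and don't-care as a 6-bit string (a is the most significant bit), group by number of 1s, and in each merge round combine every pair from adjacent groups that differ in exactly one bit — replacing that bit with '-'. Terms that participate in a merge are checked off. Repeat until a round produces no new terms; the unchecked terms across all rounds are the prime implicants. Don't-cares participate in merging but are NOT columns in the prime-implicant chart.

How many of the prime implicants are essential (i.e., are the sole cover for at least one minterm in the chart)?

11

Round 0: 000011✓ 000111✓ 001010✓ 001011✓ 001101✓ 001110✓ 001111✓ 010000✓ 010001✓ 010010✓ 010101✓ 010110✓ 011000✓ 011001✓ 011100✓ 011101✓ 011111✓ 100000✓ 100010✓ 100101✓ 100110✓ 100111✓ 101000✓ 101001✓ 101010✓ 101100✓ 101101✓ 110011✓ 110100 110111✓ 111000✓ 111001✓ 111110
Round 1: -00111 -01010 -01101 -11000✓ -11001✓ 0-1101✓ 0-1111✓ 00-011✓ 00-111✓ 000-11✓ 001-10✓ 001-11✓ 00101-✓ 0011-1✓ 00111-✓ 01-000✓ 01-001✓ 01-101✓ 010-01✓ 010-10 0100-0 01000-✓ 011-00✓ 011-01✓ 01100-✓ 0111-1✓ 01110-✓ 1-0111 1-1000✓ 1-1001✓ 10-000✓ 10-010✓ 10-101 100-10 1000-0✓ 1001-1 10011- 101-00✓ 101-01✓ 1010-0✓ 10100-✓ 10110-✓ 110-11 11100-✓
Round 2: -1100- 0-11-1 00--11 001-1- 01--01 01-00- 011-0- 1-100- 10-0-0 101-0-
PIs = {-00111, -01010, -01101, -1100-, 0-11-1, 00--11, 001-1-, 01--01, 01-00-, 010-10, 0100-0, 011-0-, 1-0111, 1-100-, 10-0-0, 10-101, 100-10, 1001-1, 10011-, 101-0-, 110-11, 110100, 111110}
Coverage chart:
  m3: 00--11 ←essential
  m7: -00111,00--11
  m10: -01010,001-1-
  m11: 00--11,001-1-
  m13: -01101,0-11-1
  m14: 001-1- ←essential
  m15: 0-11-1,00--11,001-1-
  m16: 01-00-,0100-0
  m17: 01--01,01-00-
  m18: 010-10,0100-0
  m21: 01--01 ←essential
  m22: 010-10 ←essential
  m24: -1100-,01-00-,011-0-
  m25: -1100-,01--01,01-00-,011-0-
  m28: 011-0- ←essential
  m29: 0-11-1,01--01,011-0-
  m31: 0-11-1 ←essential
  m32: 10-0-0 ←essential
  m34: 10-0-0,100-10
  m37: 10-101,1001-1
  m38: 100-10,10011-
  m39: -00111,1-0111,1001-1,10011-
  m40: 1-100-,10-0-0,101-0-
  m41: 1-100-,101-0-
  m42: -01010,10-0-0
  m44: 101-0- ←essential
  m45: -01101,10-101,101-0-
  m51: 110-11 ←essential
  m52: 110100 ←essential
  m55: 1-0111,110-11
  m56: -1100-,1-100-
  m57: -1100-,1-100-
  m62: 111110 ←essential
Essential: 0-11-1, 00--11, 001-1-, 01--01, 010-10, 011-0-, 10-0-0, 101-0-, 110-11, 110100, 111110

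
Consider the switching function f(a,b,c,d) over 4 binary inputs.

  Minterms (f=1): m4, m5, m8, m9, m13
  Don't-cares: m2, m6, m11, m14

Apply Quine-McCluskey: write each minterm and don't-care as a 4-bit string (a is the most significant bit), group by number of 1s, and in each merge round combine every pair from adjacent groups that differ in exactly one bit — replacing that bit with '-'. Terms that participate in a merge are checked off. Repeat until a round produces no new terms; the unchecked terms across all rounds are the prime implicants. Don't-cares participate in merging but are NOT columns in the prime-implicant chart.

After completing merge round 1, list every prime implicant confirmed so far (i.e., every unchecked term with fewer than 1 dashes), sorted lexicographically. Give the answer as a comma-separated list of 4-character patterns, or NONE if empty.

size-2^0 implicants → 0010(✓)  0100(✓)  0101(✓)  0110(✓)  1000(✓)  1001(✓)  1011(✓)  1101(✓)  1110(✓)
size-2^1 implicants → -101  -110  0-10  01-0  010-  1-01  10-1  100-
Unchecked terms (primes): -101, -110, 0-10, 01-0, 010-, 1-01, 10-1, 100-

NONE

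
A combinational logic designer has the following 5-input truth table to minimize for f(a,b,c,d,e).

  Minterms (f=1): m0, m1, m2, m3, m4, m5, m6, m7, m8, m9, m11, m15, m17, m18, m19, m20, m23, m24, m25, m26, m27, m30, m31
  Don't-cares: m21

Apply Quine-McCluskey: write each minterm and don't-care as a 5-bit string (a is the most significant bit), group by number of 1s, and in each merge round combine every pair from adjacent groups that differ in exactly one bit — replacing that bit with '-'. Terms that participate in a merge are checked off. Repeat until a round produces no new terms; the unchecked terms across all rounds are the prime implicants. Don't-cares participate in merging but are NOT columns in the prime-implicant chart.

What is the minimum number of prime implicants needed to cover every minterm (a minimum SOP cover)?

7

size-2^0 implicants → 00000(✓)  00001(✓)  00010(✓)  00011(✓)  00100(✓)  00101(✓)  00110(✓)  00111(✓)  01000(✓)  01001(✓)  01011(✓)  01111(✓)  10001(✓)  10010(✓)  10011(✓)  10100(✓)  10101(✓)  10111(✓)  11000(✓)  11001(✓)  11010(✓)  11011(✓)  11110(✓)  11111(✓)
size-2^1 implicants → -0001(✓)  -0010(✓)  -0011(✓)  -0100(✓)  -0101(✓)  -0111(✓)  -1000(✓)  -1001(✓)  -1011(✓)  -1111(✓)  0-000(✓)  0-001(✓)  0-011(✓)  0-111(✓)  00-00(✓)  00-01(✓)  00-10(✓)  00-11(✓)  000-0(✓)  000-1(✓)  0000-(✓)  0001-(✓)  001-0(✓)  001-1(✓)  0010-(✓)  0011-(✓)  01-11(✓)  010-1(✓)  0100-(✓)  1-001(✓)  1-010(✓)  1-011(✓)  1-111(✓)  10-01(✓)  10-11(✓)  100-1(✓)  1001-(✓)  101-1(✓)  1010-(✓)  11-10(✓)  11-11(✓)  110-0(✓)  110-1(✓)  1100-(✓)  1101-(✓)  1111-(✓)
size-2^2 implicants → --001(✓)  --011(✓)  --111(✓)  -0-01(✓)  -0-11(✓)  -00-1(✓)  -001-  -01-1(✓)  -010-  -1-11(✓)  -10-1(✓)  -100-  0--11(✓)  0-0-1(✓)  0-00-  00--0(✓)  00--1(✓)  00-0-(✓)  00-1-(✓)  000--(✓)  001--(✓)  1--11(✓)  1-0-1(✓)  1-01-  10--1(✓)  11-1-  110--
size-2^3 implicants → ---11  --0-1  -0--1  00---
Unchecked terms (primes): ---11, --0-1, -0--1, -001-, -010-, -100-, 0-00-, 00---, 1-01-, 11-1-, 110--
Minterm coverage:
  m0 ⊆ 0-00-,00---
  m1 ⊆ --0-1,-0--1,0-00-,00---
  m2 ⊆ -001-,00---
  m3 ⊆ ---11,--0-1,-0--1,-001-,00---
  m4 ⊆ -010-,00---
  m5 ⊆ -0--1,-010-,00---
  m6 ⊆ 00--- [E]
  m7 ⊆ ---11,-0--1,00---
  m8 ⊆ -100-,0-00-
  m9 ⊆ --0-1,-100-,0-00-
  m11 ⊆ ---11,--0-1
  m15 ⊆ ---11 [E]
  m17 ⊆ --0-1,-0--1
  m18 ⊆ -001-,1-01-
  m19 ⊆ ---11,--0-1,-0--1,-001-,1-01-
  m20 ⊆ -010- [E]
  m23 ⊆ ---11,-0--1
  m24 ⊆ -100-,110--
  m25 ⊆ --0-1,-100-,110--
  m26 ⊆ 1-01-,11-1-,110--
  m27 ⊆ ---11,--0-1,1-01-,11-1-,110--
  m30 ⊆ 11-1- [E]
  m31 ⊆ ---11,11-1-
E = {---11, -010-, 00---, 11-1-}
Petrick residual → --0-1, -001-, -100-
Cover = de + c'e + b'c'd + b'cd' + bc'd' + a'b' + abd  |cover|=7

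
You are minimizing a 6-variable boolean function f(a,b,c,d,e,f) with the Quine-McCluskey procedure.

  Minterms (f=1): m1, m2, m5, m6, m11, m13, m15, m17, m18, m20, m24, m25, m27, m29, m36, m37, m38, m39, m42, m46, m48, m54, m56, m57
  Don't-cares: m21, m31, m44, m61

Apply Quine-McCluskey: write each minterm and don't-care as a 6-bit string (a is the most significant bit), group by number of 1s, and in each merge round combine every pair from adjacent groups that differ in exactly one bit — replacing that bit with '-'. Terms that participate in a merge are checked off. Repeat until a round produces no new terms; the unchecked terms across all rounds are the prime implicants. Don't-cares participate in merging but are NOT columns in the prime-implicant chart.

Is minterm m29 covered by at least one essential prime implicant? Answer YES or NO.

size-2^0 implicants → 000001(✓)  000010(✓)  000101(✓)  000110(✓)  001011(✓)  001101(✓)  001111(✓)  010001(✓)  010010(✓)  010100(✓)  010101(✓)  011000(✓)  011001(✓)  011011(✓)  011101(✓)  011111(✓)  100100(✓)  100101(✓)  100110(✓)  100111(✓)  101010(✓)  101100(✓)  101110(✓)  110000(✓)  110110(✓)  111000(✓)  111001(✓)  111101(✓)
size-2^1 implicants → -00101  -00110  -11000(✓)  -11001(✓)  -11101(✓)  0-0001(✓)  0-0010  0-0101(✓)  0-1011(✓)  0-1101(✓)  0-1111(✓)  00-101(✓)  000-01(✓)  000-10  001-11(✓)  0011-1(✓)  01-001(✓)  01-101(✓)  010-01(✓)  01010-  011-01(✓)  011-11(✓)  0110-1(✓)  01100-(✓)  0111-1(✓)  1-0110  10-100(✓)  10-110(✓)  1001-0(✓)  1001-1(✓)  10010-(✓)  10011-(✓)  101-10  1011-0(✓)  11-000  111-01(✓)  11100-(✓)
size-2^2 implicants → -11-01  -1100-  0--101  0-0-01  0-1-11  0-11-1  01--01  011--1  10-1-0  1001--
Unchecked terms (primes): -00101, -00110, -11-01, -1100-, 0--101, 0-0-01, 0-0010, 0-1-11, 0-11-1, 000-10, 01--01, 01010-, 011--1, 1-0110, 10-1-0, 1001--, 101-10, 11-000
Minterm coverage:
  m1 ⊆ 0-0-01 [E]
  m2 ⊆ 0-0010,000-10
  m5 ⊆ -00101,0--101,0-0-01
  m6 ⊆ -00110,000-10
  m11 ⊆ 0-1-11 [E]
  m13 ⊆ 0--101,0-11-1
  m15 ⊆ 0-1-11,0-11-1
  m17 ⊆ 0-0-01,01--01
  m18 ⊆ 0-0010 [E]
  m20 ⊆ 01010- [E]
  m24 ⊆ -1100- [E]
  m25 ⊆ -11-01,-1100-,01--01,011--1
  m27 ⊆ 0-1-11,011--1
  m29 ⊆ -11-01,0--101,0-11-1,01--01,011--1
  m36 ⊆ 10-1-0,1001--
  m37 ⊆ -00101,1001--
  m38 ⊆ -00110,1-0110,10-1-0,1001--
  m39 ⊆ 1001-- [E]
  m42 ⊆ 101-10 [E]
  m46 ⊆ 10-1-0,101-10
  m48 ⊆ 11-000 [E]
  m54 ⊆ 1-0110 [E]
  m56 ⊆ -1100-,11-000
  m57 ⊆ -11-01,-1100-
E = {-1100-, 0-0-01, 0-0010, 0-1-11, 01010-, 1-0110, 1001--, 101-10, 11-000}

NO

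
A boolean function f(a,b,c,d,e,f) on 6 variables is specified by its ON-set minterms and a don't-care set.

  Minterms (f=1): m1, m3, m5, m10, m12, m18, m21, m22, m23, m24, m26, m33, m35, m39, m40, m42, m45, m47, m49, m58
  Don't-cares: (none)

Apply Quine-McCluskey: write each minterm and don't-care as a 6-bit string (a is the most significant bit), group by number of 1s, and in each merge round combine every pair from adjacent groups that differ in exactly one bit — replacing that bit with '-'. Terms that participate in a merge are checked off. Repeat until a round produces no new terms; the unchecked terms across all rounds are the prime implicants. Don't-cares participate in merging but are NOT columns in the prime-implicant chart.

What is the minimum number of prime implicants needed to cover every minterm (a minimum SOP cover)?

11

size-2^0 implicants → 000001(✓)  000011(✓)  000101(✓)  001010(✓)  001100  010010(✓)  010101(✓)  010110(✓)  010111(✓)  011000(✓)  011010(✓)  100001(✓)  100011(✓)  100111(✓)  101000(✓)  101010(✓)  101101(✓)  101111(✓)  110001(✓)  111010(✓)
size-2^1 implicants → -00001(✓)  -00011(✓)  -01010(✓)  -11010(✓)  0-0101  0-1010(✓)  000-01  0000-1(✓)  01-010  010-10  0101-1  01011-  0110-0  1-0001  1-1010(✓)  10-111  100-11  1000-1(✓)  1010-0  1011-1
size-2^2 implicants → --1010  -000-1
Unchecked terms (primes): --1010, -000-1, 0-0101, 000-01, 001100, 01-010, 010-10, 0101-1, 01011-, 0110-0, 1-0001, 10-111, 100-11, 1010-0, 1011-1
Minterm coverage:
  m1 ⊆ -000-1,000-01
  m3 ⊆ -000-1 [E]
  m5 ⊆ 0-0101,000-01
  m10 ⊆ --1010 [E]
  m12 ⊆ 001100 [E]
  m18 ⊆ 01-010,010-10
  m21 ⊆ 0-0101,0101-1
  m22 ⊆ 010-10,01011-
  m23 ⊆ 0101-1,01011-
  m24 ⊆ 0110-0 [E]
  m26 ⊆ --1010,01-010,0110-0
  m33 ⊆ -000-1,1-0001
  m35 ⊆ -000-1,100-11
  m39 ⊆ 10-111,100-11
  m40 ⊆ 1010-0 [E]
  m42 ⊆ --1010,1010-0
  m45 ⊆ 1011-1 [E]
  m47 ⊆ 10-111,1011-1
  m49 ⊆ 1-0001 [E]
  m58 ⊆ --1010 [E]
E = {--1010, -000-1, 001100, 0110-0, 1-0001, 1010-0, 1011-1}
Petrick residual → 0-0101, 01-010, 01011-, 10-111
Cover = cd'ef' + b'c'd'f + a'c'de'f + a'b'cde'f' + a'bd'ef' + a'bc'de + a'bcd'f' + ac'd'e'f + ab'def + ab'cd'f' + ab'cdf  |cover|=11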